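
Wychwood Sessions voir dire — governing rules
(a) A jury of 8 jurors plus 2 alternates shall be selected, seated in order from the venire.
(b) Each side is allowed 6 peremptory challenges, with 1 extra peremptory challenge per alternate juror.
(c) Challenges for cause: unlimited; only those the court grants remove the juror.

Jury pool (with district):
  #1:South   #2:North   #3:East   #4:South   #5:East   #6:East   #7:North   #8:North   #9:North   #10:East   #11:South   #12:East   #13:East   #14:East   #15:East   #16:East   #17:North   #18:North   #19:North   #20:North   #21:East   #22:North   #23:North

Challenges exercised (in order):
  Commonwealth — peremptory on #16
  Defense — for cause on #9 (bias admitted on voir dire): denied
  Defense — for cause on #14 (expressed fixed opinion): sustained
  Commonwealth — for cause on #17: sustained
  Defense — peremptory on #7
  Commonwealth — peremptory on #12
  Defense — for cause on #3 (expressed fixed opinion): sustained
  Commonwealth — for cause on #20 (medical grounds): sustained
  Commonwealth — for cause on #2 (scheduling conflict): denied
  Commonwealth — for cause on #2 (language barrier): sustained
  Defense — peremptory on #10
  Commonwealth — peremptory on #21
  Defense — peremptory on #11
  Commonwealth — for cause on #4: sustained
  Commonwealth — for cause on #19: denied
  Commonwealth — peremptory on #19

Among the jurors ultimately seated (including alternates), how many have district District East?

Removed: #2, #3, #4, #7, #10, #11, #12, #14, #16, #17, #19, #20, #21.
Seated (10 incl. alternates): #1, #5, #6, #8, #9, #13, #15, #18, #22, #23.
Of those, in District East: #5, #6, #13, #15 → 4.

4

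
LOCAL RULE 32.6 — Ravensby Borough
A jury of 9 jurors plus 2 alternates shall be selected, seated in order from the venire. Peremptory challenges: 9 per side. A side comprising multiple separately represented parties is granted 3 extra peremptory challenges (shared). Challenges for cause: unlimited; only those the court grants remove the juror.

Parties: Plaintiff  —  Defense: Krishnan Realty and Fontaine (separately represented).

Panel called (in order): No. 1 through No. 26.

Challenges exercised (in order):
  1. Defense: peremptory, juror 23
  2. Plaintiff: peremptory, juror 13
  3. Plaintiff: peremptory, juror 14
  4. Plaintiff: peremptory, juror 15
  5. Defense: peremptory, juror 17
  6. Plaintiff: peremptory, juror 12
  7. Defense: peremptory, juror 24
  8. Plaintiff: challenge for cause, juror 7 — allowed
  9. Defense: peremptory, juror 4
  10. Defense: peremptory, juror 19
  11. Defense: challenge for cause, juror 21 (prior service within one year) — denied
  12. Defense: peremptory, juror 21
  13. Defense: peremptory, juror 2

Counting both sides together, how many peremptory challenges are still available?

Plaintiff allotment: 9. Defense allotment: 9 base + 3 multi-party = 12.
Plaintiff peremptories used: #13, #14, #15, #12 — 4 (the for-cause on #7 doesn't count).
Defense peremptories used: #23, #17, #24, #4, #19, #21, #2 — 7 (the for-cause on #21 doesn't count).
Remaining: (9 − 4) + (12 − 7) = 10.

10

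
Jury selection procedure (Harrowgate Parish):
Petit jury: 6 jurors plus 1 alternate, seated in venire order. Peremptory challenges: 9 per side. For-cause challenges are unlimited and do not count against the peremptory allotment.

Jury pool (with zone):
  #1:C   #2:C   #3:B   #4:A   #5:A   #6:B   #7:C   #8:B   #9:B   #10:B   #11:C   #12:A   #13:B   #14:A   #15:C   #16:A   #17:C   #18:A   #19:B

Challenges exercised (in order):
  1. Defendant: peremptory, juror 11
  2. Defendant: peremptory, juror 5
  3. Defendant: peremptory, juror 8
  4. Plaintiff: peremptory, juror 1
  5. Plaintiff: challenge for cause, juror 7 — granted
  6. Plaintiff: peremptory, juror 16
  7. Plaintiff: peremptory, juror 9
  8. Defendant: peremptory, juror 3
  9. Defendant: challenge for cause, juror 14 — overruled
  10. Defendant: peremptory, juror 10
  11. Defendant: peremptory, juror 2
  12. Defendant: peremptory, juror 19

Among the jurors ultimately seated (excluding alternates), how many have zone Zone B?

2

Removed: #1, #2, #3, #5, #7, #8, #9, #10, #11, #16, #19.
Seated jurors 1–6: #4, #6, #12, #13, #14, #15 (alternates #17 not counted).
Of those, in Zone B: #6, #13 → 2.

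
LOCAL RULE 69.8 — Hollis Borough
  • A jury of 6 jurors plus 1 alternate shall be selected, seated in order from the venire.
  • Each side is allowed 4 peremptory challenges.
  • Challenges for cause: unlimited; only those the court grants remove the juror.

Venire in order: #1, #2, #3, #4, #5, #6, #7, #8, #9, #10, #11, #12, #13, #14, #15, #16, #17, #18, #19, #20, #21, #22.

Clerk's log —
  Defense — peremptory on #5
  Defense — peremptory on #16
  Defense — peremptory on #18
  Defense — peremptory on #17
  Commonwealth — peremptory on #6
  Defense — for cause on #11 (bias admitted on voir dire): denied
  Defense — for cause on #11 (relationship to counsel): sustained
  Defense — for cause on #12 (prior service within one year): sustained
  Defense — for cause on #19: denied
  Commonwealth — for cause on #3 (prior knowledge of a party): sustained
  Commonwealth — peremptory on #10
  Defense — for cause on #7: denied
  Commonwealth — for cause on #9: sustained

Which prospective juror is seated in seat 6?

Removed: #3, #5, #6, #9, #10, #11, #12, #16, #17, #18. (#7, #19 stay — for-cause denied.)
Filling seats in venire order through position 6: #1, #2, #4, #7, #8, #13.
So seat 6 is #13.

13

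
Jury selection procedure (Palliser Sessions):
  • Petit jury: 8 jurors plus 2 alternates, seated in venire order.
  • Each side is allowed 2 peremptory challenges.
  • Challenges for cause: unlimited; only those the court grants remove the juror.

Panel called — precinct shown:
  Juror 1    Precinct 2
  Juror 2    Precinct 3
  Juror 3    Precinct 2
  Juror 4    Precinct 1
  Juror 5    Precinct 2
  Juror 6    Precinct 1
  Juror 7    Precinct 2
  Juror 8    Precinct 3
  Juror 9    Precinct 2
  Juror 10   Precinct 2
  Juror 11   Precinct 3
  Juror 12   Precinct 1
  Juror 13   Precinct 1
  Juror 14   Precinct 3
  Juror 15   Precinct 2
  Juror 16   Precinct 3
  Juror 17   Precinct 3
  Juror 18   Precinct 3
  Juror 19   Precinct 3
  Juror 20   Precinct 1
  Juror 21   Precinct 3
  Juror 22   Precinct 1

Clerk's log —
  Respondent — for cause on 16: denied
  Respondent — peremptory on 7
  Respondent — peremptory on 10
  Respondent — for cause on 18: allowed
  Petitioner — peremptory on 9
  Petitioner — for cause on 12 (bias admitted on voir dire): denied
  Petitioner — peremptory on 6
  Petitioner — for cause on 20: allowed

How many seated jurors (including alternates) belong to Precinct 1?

3

Removed: #6, #7, #9, #10, #18, #20.
Seated (10 incl. alternates): #1, #2, #3, #4, #5, #8, #11, #12, #13, #14.
Of those, in Precinct 1: #4, #12, #13 → 3.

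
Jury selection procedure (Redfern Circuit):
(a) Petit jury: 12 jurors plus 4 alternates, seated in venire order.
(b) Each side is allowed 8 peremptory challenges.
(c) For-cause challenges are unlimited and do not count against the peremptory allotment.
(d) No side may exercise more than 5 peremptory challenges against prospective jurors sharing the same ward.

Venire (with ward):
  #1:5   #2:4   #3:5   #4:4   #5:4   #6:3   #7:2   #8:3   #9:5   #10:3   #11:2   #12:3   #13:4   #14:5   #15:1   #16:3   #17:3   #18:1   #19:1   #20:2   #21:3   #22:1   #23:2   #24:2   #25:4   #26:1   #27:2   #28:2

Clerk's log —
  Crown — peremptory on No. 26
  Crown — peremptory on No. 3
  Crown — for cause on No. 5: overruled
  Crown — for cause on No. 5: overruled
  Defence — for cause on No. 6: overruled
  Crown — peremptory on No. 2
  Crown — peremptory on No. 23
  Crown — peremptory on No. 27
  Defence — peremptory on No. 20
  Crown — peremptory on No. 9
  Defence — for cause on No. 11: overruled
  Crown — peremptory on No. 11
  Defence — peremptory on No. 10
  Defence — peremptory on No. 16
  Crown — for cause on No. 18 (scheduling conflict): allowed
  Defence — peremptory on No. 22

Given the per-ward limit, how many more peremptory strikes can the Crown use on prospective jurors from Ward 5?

1

Crown peremptories so far: #26, #3, #2, #23, #27, #9, #11 — 7 of 8 used, 1 left overall.
Against Ward 5: #3, #9 — 2 used; per-ward cap 5 leaves 3.
Binding limit: min(1, 3) = 1.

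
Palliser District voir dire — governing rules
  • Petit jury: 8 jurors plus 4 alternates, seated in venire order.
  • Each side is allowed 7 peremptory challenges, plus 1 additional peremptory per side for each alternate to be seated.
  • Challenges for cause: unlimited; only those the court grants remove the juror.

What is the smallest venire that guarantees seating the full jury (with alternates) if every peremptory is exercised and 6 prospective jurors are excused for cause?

40

Seats to fill: 8 + 4 alternates = 12.
Peremptories: 7 + 1×4 = 11 per side × 2 sides = 22.
For-cause removals: 6.
Minimum venire: 12 + 22 + 6 = 40.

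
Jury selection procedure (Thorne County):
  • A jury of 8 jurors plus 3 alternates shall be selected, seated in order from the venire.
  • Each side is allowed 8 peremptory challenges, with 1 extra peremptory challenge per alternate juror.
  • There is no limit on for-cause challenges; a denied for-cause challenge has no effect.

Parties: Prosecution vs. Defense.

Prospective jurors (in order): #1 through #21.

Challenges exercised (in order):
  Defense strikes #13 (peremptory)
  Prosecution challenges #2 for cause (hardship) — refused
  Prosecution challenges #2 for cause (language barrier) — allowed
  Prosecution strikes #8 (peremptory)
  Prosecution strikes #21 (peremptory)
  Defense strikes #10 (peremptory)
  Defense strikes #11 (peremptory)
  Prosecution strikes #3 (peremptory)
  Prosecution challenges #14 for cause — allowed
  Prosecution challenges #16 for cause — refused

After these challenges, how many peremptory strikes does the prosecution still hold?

Prosecution allotment: 8 base + 1 × 3 alternates = 11.
Prosecution peremptories used: #8, #21, #3 — 3 (for-cause on #2, #2, #14, #16 don't count).
Remaining: 11 − 3 = 8.

8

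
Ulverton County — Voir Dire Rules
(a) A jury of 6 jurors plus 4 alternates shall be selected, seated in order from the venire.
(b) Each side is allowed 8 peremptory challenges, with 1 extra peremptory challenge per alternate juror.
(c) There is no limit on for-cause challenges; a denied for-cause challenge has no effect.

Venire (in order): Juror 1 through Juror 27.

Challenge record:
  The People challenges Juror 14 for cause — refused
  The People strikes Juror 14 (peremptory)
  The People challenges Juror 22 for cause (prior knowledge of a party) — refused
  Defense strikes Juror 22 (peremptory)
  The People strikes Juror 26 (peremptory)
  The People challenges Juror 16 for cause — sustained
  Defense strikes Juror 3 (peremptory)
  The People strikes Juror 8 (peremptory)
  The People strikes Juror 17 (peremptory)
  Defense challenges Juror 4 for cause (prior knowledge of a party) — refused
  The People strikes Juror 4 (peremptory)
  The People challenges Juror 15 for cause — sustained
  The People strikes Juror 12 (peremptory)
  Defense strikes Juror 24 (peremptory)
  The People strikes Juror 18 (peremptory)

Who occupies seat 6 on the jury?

9

Removed: #3, #4, #8, #12, #14, #15, #16, #17, #18, #22, #24, #26.
Seating in order: seats 1–6 → #1, #2, #5, #6, #7, #9; alternates → #10, #11, #13, #19.
So seat 6 is #9.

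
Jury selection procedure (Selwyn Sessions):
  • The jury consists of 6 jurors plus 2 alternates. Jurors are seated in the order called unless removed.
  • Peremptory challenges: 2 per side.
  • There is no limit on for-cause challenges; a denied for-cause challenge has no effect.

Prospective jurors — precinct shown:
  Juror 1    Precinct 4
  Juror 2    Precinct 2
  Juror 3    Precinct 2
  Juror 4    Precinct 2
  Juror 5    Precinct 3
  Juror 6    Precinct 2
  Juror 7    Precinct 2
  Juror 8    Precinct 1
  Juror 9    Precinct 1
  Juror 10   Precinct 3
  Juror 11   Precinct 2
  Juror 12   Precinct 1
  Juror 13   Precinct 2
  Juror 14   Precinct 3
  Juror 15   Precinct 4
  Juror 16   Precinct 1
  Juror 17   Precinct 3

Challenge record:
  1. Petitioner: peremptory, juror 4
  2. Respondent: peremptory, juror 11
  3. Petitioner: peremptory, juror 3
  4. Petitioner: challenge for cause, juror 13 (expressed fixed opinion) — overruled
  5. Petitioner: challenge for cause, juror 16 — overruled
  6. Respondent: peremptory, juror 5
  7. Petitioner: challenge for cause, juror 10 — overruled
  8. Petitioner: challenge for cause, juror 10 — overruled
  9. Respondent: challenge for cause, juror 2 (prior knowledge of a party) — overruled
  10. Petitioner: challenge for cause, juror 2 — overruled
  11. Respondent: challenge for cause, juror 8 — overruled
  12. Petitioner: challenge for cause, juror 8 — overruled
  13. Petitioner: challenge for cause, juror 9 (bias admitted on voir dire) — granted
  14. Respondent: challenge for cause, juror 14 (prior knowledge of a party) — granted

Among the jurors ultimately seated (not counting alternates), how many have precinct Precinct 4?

Removed: #3, #4, #5, #9, #11, #14.
Seated jurors 1–6: #1, #2, #6, #7, #8, #10 (alternates #12, #13 not counted).
Of those, in Precinct 4: #1 → 1.

1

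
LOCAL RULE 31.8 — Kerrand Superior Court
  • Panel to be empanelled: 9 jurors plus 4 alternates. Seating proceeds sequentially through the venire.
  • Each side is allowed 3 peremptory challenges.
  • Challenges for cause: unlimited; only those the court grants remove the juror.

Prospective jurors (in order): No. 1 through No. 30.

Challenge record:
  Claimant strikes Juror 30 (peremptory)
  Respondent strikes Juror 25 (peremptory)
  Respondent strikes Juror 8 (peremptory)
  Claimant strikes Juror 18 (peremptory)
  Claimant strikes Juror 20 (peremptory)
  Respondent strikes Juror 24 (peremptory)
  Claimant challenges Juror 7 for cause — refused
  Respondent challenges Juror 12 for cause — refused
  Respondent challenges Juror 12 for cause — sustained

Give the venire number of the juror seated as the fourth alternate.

15

Removed: #8, #12, #18, #20, #24, #25, #30. (#7 stays — for-cause denied.)
Filling seats in venire order through position 13: #1, #2, #3, #4, #5, #6, #7, #9, #10, #11, #13, #14, #15.
So alternate 4 is #15.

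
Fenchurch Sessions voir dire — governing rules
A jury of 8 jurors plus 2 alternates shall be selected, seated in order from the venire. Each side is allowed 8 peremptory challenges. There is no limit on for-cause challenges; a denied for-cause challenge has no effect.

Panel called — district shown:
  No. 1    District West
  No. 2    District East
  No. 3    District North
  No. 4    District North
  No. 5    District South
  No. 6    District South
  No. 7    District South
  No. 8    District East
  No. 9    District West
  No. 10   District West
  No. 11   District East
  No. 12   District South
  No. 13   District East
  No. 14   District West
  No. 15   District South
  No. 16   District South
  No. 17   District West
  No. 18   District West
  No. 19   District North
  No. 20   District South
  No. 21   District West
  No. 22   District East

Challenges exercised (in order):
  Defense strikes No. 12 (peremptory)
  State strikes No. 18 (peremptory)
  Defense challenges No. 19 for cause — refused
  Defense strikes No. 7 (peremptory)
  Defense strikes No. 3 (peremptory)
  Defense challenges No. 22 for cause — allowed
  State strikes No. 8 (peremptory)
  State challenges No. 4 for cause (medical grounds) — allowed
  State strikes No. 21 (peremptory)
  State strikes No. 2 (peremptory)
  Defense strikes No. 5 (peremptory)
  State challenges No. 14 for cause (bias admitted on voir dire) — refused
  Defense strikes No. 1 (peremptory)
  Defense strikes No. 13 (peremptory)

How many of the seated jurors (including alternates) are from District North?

1

Removed: #1, #2, #3, #4, #5, #7, #8, #12, #13, #18, #21, #22.
Seated (10 incl. alternates): #6, #9, #10, #11, #14, #15, #16, #17, #19, #20.
Of those, in District North: #19 → 1.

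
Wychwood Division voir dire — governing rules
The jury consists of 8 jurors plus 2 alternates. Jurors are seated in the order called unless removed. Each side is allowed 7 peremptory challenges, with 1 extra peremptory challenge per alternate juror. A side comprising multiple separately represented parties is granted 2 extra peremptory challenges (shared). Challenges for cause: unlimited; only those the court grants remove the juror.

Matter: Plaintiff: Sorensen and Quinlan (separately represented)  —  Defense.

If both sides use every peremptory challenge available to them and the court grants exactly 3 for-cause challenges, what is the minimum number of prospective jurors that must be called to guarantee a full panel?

Seats to fill: 8 + 2 alternates = 10.
Peremptories — Plaintiff: 7 + 1×2 + 2 = 11; Defense: 7 + 1×2 = 9; total 20.
For-cause removals: 3.
Minimum venire: 10 + 20 + 3 = 33.

33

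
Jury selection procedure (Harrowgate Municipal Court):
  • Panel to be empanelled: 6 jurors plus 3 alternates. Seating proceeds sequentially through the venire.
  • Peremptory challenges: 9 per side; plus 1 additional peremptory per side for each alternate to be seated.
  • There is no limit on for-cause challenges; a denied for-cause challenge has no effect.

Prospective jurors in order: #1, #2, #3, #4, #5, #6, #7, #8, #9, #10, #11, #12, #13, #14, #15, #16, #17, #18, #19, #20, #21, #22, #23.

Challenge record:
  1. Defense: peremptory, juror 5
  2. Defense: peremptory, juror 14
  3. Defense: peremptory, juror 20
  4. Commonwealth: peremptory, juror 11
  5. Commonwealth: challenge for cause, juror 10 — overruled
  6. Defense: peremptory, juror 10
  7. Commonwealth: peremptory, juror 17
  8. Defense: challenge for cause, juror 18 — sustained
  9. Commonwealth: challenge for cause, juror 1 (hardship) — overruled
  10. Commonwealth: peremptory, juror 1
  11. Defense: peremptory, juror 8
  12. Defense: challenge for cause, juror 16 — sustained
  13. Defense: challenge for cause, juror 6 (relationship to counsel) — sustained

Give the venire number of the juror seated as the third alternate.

Removed: #1, #5, #6, #8, #10, #11, #14, #16, #17, #18, #20.
Seating in order: seats 1–6 → #2, #3, #4, #7, #9, #12; alternates → #13, #15, #19.
So alternate 3 is #19.

19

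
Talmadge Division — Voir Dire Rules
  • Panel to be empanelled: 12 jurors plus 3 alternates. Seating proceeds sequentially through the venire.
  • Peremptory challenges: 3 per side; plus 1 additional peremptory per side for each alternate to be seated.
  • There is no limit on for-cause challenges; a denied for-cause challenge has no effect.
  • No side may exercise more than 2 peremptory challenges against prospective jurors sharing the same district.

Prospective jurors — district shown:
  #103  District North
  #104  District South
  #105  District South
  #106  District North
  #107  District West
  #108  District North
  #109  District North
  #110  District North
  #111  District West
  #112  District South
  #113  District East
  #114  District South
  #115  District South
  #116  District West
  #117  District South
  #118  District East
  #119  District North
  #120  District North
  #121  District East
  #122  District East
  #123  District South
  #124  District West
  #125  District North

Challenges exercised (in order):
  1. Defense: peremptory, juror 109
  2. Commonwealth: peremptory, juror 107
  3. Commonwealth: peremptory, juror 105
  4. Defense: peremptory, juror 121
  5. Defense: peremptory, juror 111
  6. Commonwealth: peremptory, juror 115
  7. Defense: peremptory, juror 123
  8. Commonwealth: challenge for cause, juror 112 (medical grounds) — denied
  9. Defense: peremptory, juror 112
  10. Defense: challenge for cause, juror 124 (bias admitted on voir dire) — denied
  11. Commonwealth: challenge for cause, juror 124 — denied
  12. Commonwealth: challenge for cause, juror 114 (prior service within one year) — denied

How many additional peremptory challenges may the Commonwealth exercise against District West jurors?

1

Commonwealth peremptories so far: #107, #105, #115 — 3 of 6 used, 3 left overall.
Against District West: #107 — 1 used; per-district cap 2 leaves 1.
Binding limit: min(3, 1) = 1.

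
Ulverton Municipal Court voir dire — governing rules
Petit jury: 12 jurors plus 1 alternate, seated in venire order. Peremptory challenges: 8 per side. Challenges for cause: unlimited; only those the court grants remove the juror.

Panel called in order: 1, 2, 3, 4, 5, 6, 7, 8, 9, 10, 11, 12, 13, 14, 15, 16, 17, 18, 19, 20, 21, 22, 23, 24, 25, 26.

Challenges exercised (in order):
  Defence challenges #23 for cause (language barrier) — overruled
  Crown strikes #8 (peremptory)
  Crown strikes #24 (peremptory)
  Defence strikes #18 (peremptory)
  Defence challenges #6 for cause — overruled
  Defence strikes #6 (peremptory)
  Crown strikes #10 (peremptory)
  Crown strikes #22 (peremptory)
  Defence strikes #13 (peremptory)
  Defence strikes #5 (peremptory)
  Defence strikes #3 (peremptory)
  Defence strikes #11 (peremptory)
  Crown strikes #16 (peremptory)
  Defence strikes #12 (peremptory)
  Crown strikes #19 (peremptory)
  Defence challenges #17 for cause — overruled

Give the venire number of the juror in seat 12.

Removed: #3, #5, #6, #8, #10, #11, #12, #13, #16, #18, #19, #22, #24. (#17, #23 stay — for-cause denied.)
Seating in order: seats 1–12 → #1, #2, #4, #7, #9, #14, #15, #17, #20, #21, #23, #25; alternates → #26.
So seat 12 is #25.

25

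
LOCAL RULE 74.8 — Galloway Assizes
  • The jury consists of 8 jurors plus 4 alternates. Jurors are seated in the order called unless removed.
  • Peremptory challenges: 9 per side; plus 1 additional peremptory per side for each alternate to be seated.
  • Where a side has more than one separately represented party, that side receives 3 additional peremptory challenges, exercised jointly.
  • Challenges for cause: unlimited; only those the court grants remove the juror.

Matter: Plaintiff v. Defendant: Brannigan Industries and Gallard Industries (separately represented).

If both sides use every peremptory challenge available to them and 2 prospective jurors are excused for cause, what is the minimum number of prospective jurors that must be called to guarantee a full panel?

43

Seats to fill: 8 + 4 alternates = 12.
Peremptories — Plaintiff: 9 + 1×4 = 13; Defendant: 9 + 1×4 + 3 = 16; total 29.
For-cause removals: 2.
Minimum venire: 12 + 29 + 2 = 43.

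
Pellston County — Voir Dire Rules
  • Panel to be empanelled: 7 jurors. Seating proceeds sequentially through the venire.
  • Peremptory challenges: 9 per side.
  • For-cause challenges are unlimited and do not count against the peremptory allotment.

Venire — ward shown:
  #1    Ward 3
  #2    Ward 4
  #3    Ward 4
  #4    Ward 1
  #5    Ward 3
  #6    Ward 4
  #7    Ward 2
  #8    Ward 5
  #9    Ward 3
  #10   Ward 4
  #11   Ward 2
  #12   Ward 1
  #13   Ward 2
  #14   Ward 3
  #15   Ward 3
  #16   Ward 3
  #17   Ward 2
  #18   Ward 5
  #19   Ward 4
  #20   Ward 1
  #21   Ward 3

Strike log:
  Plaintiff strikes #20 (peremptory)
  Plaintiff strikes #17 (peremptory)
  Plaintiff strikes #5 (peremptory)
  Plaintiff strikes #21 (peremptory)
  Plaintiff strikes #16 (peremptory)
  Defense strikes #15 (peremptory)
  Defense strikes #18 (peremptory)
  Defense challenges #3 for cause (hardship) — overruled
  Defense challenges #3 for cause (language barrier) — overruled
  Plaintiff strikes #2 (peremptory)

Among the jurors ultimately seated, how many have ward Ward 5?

Removed: #2, #5, #15, #16, #17, #18, #20, #21.
Seated jurors 1–7: #1, #3, #4, #6, #7, #8, #9.
Of those, in Ward 5: #8 → 1.

1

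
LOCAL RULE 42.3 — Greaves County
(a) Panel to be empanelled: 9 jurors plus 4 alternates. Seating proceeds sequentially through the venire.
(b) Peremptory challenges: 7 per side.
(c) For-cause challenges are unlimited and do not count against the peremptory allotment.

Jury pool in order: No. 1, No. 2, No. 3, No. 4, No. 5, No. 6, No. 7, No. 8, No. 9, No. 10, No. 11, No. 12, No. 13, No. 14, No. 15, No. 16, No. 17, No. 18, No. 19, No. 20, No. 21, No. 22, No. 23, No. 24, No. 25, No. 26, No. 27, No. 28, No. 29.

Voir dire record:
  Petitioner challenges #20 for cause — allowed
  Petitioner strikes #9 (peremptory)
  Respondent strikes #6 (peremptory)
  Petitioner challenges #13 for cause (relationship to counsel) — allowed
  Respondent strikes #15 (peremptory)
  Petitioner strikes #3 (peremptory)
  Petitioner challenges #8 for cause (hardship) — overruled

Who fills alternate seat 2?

Removed: #3, #6, #9, #13, #15, #20. (#8 stays — for-cause denied.)
Seating in order: seats 1–9 → #1, #2, #4, #5, #7, #8, #10, #11, #12; alternates → #14, #16, #17, #18.
So alternate 2 is #16.

16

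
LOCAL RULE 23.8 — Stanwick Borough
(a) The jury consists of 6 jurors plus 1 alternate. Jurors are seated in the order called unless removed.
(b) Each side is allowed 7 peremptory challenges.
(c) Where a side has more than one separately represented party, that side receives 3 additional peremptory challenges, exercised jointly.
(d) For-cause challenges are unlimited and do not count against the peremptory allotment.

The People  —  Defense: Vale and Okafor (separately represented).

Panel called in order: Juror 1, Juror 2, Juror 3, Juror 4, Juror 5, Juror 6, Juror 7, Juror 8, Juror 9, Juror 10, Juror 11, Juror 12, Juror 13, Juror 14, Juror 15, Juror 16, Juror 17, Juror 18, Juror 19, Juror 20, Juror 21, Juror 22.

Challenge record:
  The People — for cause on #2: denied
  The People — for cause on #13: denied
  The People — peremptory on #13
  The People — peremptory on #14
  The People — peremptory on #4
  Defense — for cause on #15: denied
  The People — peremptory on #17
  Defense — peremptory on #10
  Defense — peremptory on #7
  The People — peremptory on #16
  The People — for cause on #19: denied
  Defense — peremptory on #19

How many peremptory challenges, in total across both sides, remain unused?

The People allotment: 7. Defense allotment: 7 base + 3 multi-party = 10.
The People peremptories used: #13, #14, #4, #17, #16 — 5 (for-cause on #2, #13, #19 don't count).
Defense peremptories used: #10, #7, #19 — 3 (the for-cause on #15 doesn't count).
Remaining: (7 − 5) + (10 − 3) = 9.

9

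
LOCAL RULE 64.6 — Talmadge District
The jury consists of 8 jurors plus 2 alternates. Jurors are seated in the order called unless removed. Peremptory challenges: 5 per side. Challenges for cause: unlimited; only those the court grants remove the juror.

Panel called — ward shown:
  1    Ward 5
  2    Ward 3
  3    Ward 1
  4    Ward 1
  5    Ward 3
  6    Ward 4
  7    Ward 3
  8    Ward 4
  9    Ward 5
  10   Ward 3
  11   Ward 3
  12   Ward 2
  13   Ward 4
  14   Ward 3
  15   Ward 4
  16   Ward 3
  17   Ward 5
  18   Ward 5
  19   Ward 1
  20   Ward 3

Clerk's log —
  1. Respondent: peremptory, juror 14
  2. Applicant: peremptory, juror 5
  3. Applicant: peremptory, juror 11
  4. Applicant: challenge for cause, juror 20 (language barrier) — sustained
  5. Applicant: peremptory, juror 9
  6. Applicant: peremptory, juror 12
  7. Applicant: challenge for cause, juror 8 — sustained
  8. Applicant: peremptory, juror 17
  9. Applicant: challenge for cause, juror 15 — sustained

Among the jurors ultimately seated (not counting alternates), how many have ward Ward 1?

2

Removed: #5, #8, #9, #11, #12, #14, #15, #17, #20.
Seated jurors 1–8: #1, #2, #3, #4, #6, #7, #10, #13 (alternates #16, #18 not counted).
Of those, in Ward 1: #3, #4 → 2.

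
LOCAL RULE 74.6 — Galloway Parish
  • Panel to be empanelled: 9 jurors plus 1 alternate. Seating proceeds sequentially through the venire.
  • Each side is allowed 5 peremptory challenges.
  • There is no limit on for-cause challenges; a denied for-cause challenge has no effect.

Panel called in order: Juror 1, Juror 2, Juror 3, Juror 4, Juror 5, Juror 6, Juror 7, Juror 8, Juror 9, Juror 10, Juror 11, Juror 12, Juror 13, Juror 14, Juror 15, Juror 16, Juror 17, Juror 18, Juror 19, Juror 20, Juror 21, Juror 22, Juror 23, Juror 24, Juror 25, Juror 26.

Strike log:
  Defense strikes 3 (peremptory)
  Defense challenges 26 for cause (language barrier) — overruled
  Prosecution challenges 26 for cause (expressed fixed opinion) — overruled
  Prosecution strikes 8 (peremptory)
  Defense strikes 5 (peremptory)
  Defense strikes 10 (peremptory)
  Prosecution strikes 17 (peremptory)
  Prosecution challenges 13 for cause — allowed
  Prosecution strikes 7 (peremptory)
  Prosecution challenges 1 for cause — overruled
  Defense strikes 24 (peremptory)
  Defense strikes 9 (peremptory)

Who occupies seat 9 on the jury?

Removed: #3, #5, #7, #8, #9, #10, #13, #17, #24. (#1, #26 stay — for-cause denied.)
Filling seats in venire order through position 9: #1, #2, #4, #6, #11, #12, #14, #15, #16.
So seat 9 is #16.

16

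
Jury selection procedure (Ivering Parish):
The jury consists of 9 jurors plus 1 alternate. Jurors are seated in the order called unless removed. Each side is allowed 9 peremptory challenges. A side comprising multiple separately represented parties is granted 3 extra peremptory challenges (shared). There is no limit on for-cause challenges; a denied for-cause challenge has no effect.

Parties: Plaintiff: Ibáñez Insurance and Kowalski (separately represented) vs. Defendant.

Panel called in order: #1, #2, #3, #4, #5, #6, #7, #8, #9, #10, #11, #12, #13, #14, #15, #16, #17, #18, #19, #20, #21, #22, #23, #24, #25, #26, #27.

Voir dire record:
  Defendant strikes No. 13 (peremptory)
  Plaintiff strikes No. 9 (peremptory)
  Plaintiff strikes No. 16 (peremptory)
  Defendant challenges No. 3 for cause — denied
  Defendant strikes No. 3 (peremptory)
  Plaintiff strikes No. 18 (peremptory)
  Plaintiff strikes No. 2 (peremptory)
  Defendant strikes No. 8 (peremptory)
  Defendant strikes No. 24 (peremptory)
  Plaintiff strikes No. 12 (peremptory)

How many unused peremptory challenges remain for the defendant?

5

Defendant allotment: 9.
Defendant peremptories used: #13, #3, #8, #24 — 4 (the for-cause on #3 doesn't count).
Remaining: 9 − 4 = 5.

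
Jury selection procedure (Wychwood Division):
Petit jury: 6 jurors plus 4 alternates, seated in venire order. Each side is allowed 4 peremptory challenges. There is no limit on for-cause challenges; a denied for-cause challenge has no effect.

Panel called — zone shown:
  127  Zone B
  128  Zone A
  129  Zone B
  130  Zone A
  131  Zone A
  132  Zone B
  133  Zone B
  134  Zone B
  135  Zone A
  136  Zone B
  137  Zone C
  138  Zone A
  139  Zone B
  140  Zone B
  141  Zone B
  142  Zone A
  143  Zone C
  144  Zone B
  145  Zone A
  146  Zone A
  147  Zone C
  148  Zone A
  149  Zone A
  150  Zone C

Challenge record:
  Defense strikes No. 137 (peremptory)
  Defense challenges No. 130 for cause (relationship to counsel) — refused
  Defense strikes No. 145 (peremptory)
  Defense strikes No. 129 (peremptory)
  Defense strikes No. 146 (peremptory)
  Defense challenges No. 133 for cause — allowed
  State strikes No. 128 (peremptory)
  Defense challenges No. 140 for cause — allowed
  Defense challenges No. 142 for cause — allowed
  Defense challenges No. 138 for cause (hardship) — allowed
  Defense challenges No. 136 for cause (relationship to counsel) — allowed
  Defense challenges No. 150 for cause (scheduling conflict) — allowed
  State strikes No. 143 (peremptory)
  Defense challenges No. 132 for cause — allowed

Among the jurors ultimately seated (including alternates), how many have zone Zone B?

Removed: #128, #129, #132, #133, #136, #137, #138, #140, #142, #143, #145, #146, #150.
Seated (10 incl. alternates): #127, #130, #131, #134, #135, #139, #141, #144, #147, #148.
Of those, in Zone B: #127, #134, #139, #141, #144 → 5.

5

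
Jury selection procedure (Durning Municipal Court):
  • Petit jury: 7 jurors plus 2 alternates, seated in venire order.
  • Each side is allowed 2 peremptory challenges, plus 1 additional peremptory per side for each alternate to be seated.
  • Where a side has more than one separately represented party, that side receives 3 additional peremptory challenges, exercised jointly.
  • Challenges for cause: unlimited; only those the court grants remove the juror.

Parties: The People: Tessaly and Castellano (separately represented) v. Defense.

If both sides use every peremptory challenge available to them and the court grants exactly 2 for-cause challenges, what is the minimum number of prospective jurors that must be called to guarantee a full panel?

Seats to fill: 7 + 2 alternates = 9.
Peremptories — The People: 2 + 1×2 + 3 = 7; Defense: 2 + 1×2 = 4; total 11.
For-cause removals: 2.
Minimum venire: 9 + 11 + 2 = 22.

22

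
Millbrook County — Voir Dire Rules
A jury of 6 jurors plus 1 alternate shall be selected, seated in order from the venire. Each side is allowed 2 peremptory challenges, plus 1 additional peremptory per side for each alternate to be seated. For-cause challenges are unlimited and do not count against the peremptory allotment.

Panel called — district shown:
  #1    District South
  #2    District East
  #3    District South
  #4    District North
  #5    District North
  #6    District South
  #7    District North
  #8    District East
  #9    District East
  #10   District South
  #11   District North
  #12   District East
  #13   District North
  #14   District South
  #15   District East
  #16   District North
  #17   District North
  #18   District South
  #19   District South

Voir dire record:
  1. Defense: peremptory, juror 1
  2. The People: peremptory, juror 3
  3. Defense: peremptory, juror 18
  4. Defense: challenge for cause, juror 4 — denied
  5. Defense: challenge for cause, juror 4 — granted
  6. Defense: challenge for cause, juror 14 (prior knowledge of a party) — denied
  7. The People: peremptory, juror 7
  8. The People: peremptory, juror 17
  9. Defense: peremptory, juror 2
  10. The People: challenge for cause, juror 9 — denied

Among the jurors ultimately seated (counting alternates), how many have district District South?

2

Removed: #1, #2, #3, #4, #7, #17, #18.
Seated (7 incl. alternates): #5, #6, #8, #9, #10, #11, #12.
Of those, in District South: #6, #10 → 2.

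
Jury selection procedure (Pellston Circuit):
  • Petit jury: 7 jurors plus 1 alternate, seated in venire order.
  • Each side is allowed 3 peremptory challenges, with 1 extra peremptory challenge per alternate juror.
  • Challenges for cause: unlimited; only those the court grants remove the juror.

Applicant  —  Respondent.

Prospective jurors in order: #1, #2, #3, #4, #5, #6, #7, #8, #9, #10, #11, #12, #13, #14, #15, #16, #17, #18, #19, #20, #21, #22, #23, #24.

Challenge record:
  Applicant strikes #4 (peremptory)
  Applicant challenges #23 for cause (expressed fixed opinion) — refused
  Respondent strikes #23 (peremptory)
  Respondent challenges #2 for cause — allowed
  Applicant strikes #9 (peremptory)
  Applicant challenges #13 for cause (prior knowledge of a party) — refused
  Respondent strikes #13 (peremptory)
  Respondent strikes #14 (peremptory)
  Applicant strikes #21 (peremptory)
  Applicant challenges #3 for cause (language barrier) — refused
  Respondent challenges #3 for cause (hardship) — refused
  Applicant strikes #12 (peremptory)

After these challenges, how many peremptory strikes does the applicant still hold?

0

Applicant allotment: 3 base + 1 × 1 alternate = 4.
Applicant peremptories used: #4, #9, #21, #12 — 4 (for-cause on #23, #13, #3 don't count).
Remaining: 4 − 4 = 0.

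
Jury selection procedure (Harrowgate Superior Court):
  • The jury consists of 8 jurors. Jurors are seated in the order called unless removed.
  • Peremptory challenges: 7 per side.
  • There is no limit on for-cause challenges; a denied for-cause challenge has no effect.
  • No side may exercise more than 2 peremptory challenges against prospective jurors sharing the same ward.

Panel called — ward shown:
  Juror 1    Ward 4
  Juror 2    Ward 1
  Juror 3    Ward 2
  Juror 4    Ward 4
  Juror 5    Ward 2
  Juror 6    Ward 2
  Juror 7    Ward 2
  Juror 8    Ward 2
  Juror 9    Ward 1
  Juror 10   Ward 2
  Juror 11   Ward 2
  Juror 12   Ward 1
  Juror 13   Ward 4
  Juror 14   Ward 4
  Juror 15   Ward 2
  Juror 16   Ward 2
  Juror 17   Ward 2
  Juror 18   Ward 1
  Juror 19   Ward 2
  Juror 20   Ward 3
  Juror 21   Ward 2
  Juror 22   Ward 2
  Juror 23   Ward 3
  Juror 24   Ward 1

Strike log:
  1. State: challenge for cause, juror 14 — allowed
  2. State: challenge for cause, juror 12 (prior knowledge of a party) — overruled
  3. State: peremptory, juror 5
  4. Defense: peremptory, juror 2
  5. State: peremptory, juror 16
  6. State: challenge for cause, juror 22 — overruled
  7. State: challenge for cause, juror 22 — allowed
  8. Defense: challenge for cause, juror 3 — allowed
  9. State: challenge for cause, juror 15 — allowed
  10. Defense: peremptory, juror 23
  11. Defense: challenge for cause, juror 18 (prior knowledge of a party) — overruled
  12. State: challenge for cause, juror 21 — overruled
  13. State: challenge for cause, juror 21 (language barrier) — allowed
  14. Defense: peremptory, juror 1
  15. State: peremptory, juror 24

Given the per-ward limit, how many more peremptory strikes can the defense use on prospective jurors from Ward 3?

Defense peremptories so far: #2, #23, #1 — 3 of 7 used, 4 left overall.
Against Ward 3: #23 — 1 used; per-ward cap 2 leaves 1.
Binding limit: min(4, 1) = 1.

1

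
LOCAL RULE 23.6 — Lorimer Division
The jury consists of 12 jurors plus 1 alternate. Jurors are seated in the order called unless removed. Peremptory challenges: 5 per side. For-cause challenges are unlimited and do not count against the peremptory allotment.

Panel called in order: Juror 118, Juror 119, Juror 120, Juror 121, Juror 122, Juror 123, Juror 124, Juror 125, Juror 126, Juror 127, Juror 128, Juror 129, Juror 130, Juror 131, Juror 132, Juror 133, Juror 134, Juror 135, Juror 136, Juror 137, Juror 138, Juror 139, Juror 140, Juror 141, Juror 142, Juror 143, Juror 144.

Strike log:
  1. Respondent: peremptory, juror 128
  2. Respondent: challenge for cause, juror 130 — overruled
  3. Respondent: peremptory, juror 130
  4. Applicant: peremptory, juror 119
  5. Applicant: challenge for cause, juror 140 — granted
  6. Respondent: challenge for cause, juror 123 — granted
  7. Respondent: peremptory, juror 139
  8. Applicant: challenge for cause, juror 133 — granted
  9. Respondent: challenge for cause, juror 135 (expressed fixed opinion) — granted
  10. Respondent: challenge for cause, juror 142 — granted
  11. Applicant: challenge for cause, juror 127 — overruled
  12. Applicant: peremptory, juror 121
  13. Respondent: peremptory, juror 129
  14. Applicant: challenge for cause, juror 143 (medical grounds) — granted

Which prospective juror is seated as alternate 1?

138

Removed: #119, #121, #123, #128, #129, #130, #133, #135, #139, #140, #142, #143. (#127 stays — for-cause denied.)
Filling seats in venire order through position 13: #118, #120, #122, #124, #125, #126, #127, #131, #132, #134, #136, #137, #138.
So alternate 1 is #138.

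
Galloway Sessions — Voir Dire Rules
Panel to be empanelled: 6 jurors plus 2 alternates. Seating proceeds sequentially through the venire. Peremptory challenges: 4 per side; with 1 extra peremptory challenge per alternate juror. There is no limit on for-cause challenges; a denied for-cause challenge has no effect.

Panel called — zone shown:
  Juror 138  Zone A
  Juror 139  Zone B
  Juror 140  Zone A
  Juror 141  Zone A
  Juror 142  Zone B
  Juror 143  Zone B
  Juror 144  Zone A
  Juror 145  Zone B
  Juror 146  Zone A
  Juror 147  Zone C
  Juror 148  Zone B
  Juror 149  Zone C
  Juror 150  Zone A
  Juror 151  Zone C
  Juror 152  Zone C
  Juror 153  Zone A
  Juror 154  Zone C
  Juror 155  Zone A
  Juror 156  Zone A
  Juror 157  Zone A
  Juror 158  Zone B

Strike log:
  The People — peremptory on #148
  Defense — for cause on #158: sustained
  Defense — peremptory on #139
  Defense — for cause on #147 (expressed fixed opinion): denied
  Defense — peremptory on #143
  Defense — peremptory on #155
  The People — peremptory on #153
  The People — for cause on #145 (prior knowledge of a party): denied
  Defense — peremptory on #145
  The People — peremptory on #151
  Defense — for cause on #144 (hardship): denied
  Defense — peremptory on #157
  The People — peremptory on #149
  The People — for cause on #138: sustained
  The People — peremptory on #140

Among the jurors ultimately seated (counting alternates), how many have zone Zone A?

Removed: #138, #139, #140, #143, #145, #148, #149, #151, #153, #155, #157, #158.
Seated (8 incl. alternates): #141, #142, #144, #146, #147, #150, #152, #154.
Of those, in Zone A: #141, #144, #146, #150 → 4.

4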